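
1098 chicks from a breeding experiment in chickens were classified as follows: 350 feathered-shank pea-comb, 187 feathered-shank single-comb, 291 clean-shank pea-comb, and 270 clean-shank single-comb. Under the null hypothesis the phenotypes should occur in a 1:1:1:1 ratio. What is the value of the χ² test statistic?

The 1:1:1:1 ratio has 4 parts, so with N = 1098 the expected counts are:
  feathered-shank pea-comb: 1098 × 1/4 = 274.5
  feathered-shank single-comb: 1098 × 1/4 = 274.5
  clean-shank pea-comb: 1098 × 1/4 = 274.5
  clean-shank single-comb: 1098 × 1/4 = 274.5
χ² = Σ (O − E)² / E
  feathered-shank pea-comb: (350 − 274.5)² / 274.5 = 20.7659
  feathered-shank single-comb: (187 − 274.5)² / 274.5 = 27.8916
  clean-shank pea-comb: (291 − 274.5)² / 274.5 = 0.9918
  clean-shank single-comb: (270 − 274.5)² / 274.5 = 0.0738
χ² = 20.7659 + 27.8916 + 0.9918 + 0.0738 = 49.7231 ≈ 49.723

49.723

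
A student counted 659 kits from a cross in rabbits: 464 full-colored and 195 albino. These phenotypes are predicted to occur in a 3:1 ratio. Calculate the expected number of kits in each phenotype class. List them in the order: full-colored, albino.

Under the 3:1 hypothesis (Σ ratio = 4, N = 659):
  full-colored: 659 × 3/4 = 494.25
  albino: 659 × 1/4 = 164.75

494.25, 164.75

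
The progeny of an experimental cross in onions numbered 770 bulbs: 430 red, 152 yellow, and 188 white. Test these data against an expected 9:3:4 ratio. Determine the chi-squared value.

The 9:3:4 ratio has 16 parts, so with N = 770 the expected counts are:
  red: 770 × 9/16 = 433.125
  yellow: 770 × 3/16 = 144.375
  white: 770 × 4/16 = 192.5
χ² = Σ (O − E)² / E
  red: (430 − 433.125)² / 433.125 = 0.0225
  yellow: (152 − 144.375)² / 144.375 = 0.4027
  white: (188 − 192.5)² / 192.5 = 0.1052
χ² = 0.0225 + 0.4027 + 0.1052 = 0.5304 ≈ 0.530

0.530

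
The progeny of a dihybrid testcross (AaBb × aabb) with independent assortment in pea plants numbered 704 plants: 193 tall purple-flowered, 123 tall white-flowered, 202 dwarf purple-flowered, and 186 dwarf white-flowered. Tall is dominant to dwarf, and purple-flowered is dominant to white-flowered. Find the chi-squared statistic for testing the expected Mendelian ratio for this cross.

22.011

A dihybrid testcross with independent assortment gives a 1:1:1:1 ratio.
Under the 1:1:1:1 hypothesis (Σ ratio = 4, N = 704):
  tall purple-flowered: 704 × 1/4 = 176
  tall white-flowered: 704 × 1/4 = 176
  dwarf purple-flowered: 704 × 1/4 = 176
  dwarf white-flowered: 704 × 1/4 = 176
χ² = Σ (O − E)² / E
  tall purple-flowered: (193 − 176)² / 176 = 1.6420
  tall white-flowered: (123 − 176)² / 176 = 15.9602
  dwarf purple-flowered: (202 − 176)² / 176 = 3.8409
  dwarf white-flowered: (186 − 176)² / 176 = 0.5682
χ² = 1.6420 + 15.9602 + 3.8409 + 0.5682 = 22.0113 ≈ 22.011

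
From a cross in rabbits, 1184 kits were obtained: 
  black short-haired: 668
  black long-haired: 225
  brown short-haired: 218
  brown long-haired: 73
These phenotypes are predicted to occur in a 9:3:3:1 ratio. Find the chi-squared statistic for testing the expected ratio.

The 9:3:3:1 ratio has 16 parts, so with N = 1184 the expected counts are:
  black short-haired: 1184 × 9/16 = 666
  black long-haired: 1184 × 3/16 = 222
  brown short-haired: 1184 × 3/16 = 222
  brown long-haired: 1184 × 1/16 = 74
χ² = Σ (O − E)² / E
  black short-haired: (668 − 666)² / 666 = 0.0060
  black long-haired: (225 − 222)² / 222 = 0.0405
  brown short-haired: (218 − 222)² / 222 = 0.0721
  brown long-haired: (73 − 74)² / 74 = 0.0135
χ² = 0.0060 + 0.0405 + 0.0721 + 0.0135 = 0.1321 ≈ 0.132

0.132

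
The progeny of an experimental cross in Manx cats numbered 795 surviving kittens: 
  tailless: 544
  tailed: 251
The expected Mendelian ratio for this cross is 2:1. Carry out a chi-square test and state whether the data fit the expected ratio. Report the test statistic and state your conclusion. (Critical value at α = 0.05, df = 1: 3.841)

1.109; consistent

Under the 2:1 hypothesis (Σ ratio = 3, N = 795):
  tailless: 795 × 2/3 = 530
  tailed: 795 × 1/3 = 265
χ² = Σ (O − E)² / E
  tailless: (544 − 530)² / 530 = 0.3698
  tailed: (251 − 265)² / 265 = 0.7396
χ² = 0.3698 + 0.7396 = 1.1094 ≈ 1.109
Degrees of freedom = 2 − 1 = 1; critical value at α = 0.05 is 3.841.
Since 1.109 < 3.841, we fail to reject the null hypothesis — the data are consistent with the 2:1 ratio.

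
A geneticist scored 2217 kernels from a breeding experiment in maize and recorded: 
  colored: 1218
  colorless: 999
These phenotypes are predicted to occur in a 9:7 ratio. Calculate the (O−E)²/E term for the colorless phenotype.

Under the 9:7 hypothesis (Σ ratio = 16, N = 2217):
  colored: 2217 × 9/16 = 1247.0625
  colorless: 2217 × 7/16 = 969.9375
Contribution of colorless: (999 − 969.9375)² / 969.9375 = 0.8708

0.871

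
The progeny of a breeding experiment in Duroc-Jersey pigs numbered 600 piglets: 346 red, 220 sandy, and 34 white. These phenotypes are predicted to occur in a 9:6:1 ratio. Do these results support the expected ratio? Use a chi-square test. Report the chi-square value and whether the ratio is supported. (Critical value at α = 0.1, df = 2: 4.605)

0.652; consistent

Total ratio parts = 16. Expected numbers out of 600:
  red: 600 × 9/16 = 337.5
  sandy: 600 × 6/16 = 225
  white: 600 × 1/16 = 37.5
χ² = Σ (O − E)² / E
  red: (346 − 337.5)² / 337.5 = 0.2141
  sandy: (220 − 225)² / 225 = 0.1111
  white: (34 − 37.5)² / 37.5 = 0.3267
χ² = 0.2141 + 0.1111 + 0.3267 = 0.6519 ≈ 0.652
Degrees of freedom = 3 − 1 = 2; critical value at α = 0.1 is 4.605.
Since 0.652 < 4.605, we fail to reject the null hypothesis — the data are consistent with the 9:6:1 ratio.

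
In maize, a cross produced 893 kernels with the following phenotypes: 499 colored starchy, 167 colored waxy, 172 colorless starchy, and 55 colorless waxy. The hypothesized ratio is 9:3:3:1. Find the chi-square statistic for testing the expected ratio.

0.159

The 9:3:3:1 ratio has 16 parts, so with N = 893 the expected counts are:
  colored starchy: 893 × 9/16 = 502.3125
  colored waxy: 893 × 3/16 = 167.4375
  colorless starchy: 893 × 3/16 = 167.4375
  colorless waxy: 893 × 1/16 = 55.8125
χ² = Σ (O − E)² / E
  colored starchy: (499 − 502.3125)² / 502.3125 = 0.0218
  colored waxy: (167 − 167.4375)² / 167.4375 = 0.0011
  colorless starchy: (172 − 167.4375)² / 167.4375 = 0.1243
  colorless waxy: (55 − 55.8125)² / 55.8125 = 0.0118
χ² = 0.0218 + 0.0011 + 0.1243 + 0.0118 = 0.159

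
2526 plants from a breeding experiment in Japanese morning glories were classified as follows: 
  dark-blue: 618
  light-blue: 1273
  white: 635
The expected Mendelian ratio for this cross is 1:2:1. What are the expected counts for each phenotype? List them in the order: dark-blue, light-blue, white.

The 1:2:1 ratio has 4 parts, so with N = 2526 the expected counts are:
  dark-blue: 2526 × 1/4 = 631.5
  light-blue: 2526 × 2/4 = 1263
  white: 2526 × 1/4 = 631.5

631.5, 1263, 631.5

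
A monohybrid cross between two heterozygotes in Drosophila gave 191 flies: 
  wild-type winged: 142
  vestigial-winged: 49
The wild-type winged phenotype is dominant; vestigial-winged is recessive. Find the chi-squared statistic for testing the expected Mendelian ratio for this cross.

For a monohybrid cross between heterozygotes with complete dominance, the expected phenotypic ratio is 3:1.
Expected counts for N = 191 under a 3:1 ratio (total parts = 4):
  wild-type winged: 191 × 3/4 = 143.25
  vestigial-winged: 191 × 1/4 = 47.75
χ² = Σ (O − E)² / E
  wild-type winged: (142 − 143.25)² / 143.25 = 0.0109
  vestigial-winged: (49 − 47.75)² / 47.75 = 0.0327
χ² = 0.0109 + 0.0327 = 0.0436 ≈ 0.044

0.044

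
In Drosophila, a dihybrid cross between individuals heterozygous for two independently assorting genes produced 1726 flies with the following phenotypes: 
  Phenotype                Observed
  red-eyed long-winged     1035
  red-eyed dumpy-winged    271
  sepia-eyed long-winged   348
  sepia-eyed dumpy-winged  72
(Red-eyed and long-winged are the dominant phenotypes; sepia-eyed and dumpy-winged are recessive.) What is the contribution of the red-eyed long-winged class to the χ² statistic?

A dihybrid F₂ with independent assortment and complete dominance at both loci gives a 9:3:3:1 phenotypic ratio.
Under the 9:3:3:1 hypothesis (Σ ratio = 16, N = 1726):
  red-eyed long-winged: 1726 × 9/16 = 970.875
  red-eyed dumpy-winged: 1726 × 3/16 = 323.625
  sepia-eyed long-winged: 1726 × 3/16 = 323.625
  sepia-eyed dumpy-winged: 1726 × 1/16 = 107.875
Contribution of red-eyed long-winged: (1035 − 970.875)² / 970.875 = 4.2354

4.235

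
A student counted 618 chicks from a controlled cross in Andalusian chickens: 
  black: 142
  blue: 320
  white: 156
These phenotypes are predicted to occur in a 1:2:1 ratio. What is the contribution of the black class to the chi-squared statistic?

Under the 1:2:1 hypothesis (Σ ratio = 4, N = 618):
  black: 618 × 1/4 = 154.5
  blue: 618 × 2/4 = 309
  white: 618 × 1/4 = 154.5
Contribution of black: (142 − 154.5)² / 154.5 = 1.0113

1.011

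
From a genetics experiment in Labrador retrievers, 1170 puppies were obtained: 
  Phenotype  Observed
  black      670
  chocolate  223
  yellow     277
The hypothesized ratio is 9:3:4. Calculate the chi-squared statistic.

Total ratio parts = 16. Expected numbers out of 1170:
  black: 1170 × 9/16 = 658.125
  chocolate: 1170 × 3/16 = 219.375
  yellow: 1170 × 4/16 = 292.5
χ² = Σ (O − E)² / E
  black: (670 − 658.125)² / 658.125 = 0.2143
  chocolate: (223 − 219.375)² / 219.375 = 0.0599
  yellow: (277 − 292.5)² / 292.5 = 0.8214
χ² = 0.2143 + 0.0599 + 0.8214 = 1.0956 ≈ 1.096

1.096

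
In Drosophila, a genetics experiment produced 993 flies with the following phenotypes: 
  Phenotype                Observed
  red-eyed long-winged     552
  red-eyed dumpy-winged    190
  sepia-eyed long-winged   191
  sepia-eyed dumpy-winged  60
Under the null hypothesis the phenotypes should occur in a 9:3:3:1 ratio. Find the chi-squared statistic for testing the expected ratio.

0.348

Expected counts for N = 993 under a 9:3:3:1 ratio (total parts = 16):
  red-eyed long-winged: 993 × 9/16 = 558.5625
  red-eyed dumpy-winged: 993 × 3/16 = 186.1875
  sepia-eyed long-winged: 993 × 3/16 = 186.1875
  sepia-eyed dumpy-winged: 993 × 1/16 = 62.0625
χ² = Σ (O − E)² / E
  red-eyed long-winged: (552 − 558.5625)² / 558.5625 = 0.0771
  red-eyed dumpy-winged: (190 − 186.1875)² / 186.1875 = 0.0781
  sepia-eyed long-winged: (191 − 186.1875)² / 186.1875 = 0.1244
  sepia-eyed dumpy-winged: (60 − 62.0625)² / 62.0625 = 0.0685
χ² = 0.0771 + 0.0781 + 0.1244 + 0.0685 = 0.3481 ≈ 0.348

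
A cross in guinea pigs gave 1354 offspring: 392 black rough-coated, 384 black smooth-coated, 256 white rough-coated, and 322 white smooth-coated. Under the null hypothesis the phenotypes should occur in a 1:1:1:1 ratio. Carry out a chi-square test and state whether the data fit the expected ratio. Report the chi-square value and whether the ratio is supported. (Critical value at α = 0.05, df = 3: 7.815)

The 1:1:1:1 ratio has 4 parts, so with N = 1354 the expected counts are:
  black rough-coated: 1354 × 1/4 = 338.5
  black smooth-coated: 1354 × 1/4 = 338.5
  white rough-coated: 1354 × 1/4 = 338.5
  white smooth-coated: 1354 × 1/4 = 338.5
χ² = Σ (O − E)² / E
  black rough-coated: (392 − 338.5)² / 338.5 = 8.4557
  black smooth-coated: (384 − 338.5)² / 338.5 = 6.1160
  white rough-coated: (256 − 338.5)² / 338.5 = 20.1071
  white smooth-coated: (322 − 338.5)² / 338.5 = 0.8043
χ² = 8.4557 + 6.1160 + 20.1071 + 0.8043 = 35.4831 ≈ 35.483
Degrees of freedom = 4 − 1 = 3; critical value at α = 0.05 is 7.815.
Since 35.483 > 7.815, we reject the null hypothesis — the data do not fit the 1:1:1:1 ratio.

35.483; not consistent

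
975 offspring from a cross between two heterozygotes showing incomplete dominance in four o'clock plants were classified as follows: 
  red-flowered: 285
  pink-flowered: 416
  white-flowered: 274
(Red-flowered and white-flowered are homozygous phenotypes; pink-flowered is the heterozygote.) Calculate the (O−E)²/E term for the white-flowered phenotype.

With incomplete dominance, a heterozygote × heterozygote cross gives a 1:2:1 phenotypic ratio.
Expected counts for N = 975 under a 1:2:1 ratio (total parts = 4):
  red-flowered: 975 × 1/4 = 243.75
  pink-flowered: 975 × 2/4 = 487.5
  white-flowered: 975 × 1/4 = 243.75
Contribution of white-flowered: (274 − 243.75)² / 243.75 = 3.7541

3.754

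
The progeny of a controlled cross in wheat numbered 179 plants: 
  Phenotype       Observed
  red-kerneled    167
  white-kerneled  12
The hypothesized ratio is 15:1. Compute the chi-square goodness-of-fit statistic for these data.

0.063

Expected counts for N = 179 under a 15:1 ratio (total parts = 16):
  red-kerneled: 179 × 15/16 = 167.8125
  white-kerneled: 179 × 1/16 = 11.1875
χ² = Σ (O − E)² / E
  red-kerneled: (167 − 167.8125)² / 167.8125 = 0.0039
  white-kerneled: (12 − 11.1875)² / 11.1875 = 0.0590
χ² = 0.0039 + 0.0590 = 0.0629 ≈ 0.063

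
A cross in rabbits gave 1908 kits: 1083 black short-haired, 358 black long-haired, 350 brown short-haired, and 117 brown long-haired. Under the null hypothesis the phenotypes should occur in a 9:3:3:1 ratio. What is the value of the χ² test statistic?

The 9:3:3:1 ratio has 16 parts, so with N = 1908 the expected counts are:
  black short-haired: 1908 × 9/16 = 1073.25
  black long-haired: 1908 × 3/16 = 357.75
  brown short-haired: 1908 × 3/16 = 357.75
  brown long-haired: 1908 × 1/16 = 119.25
χ² = Σ (O − E)² / E
  black short-haired: (1083 − 1073.25)² / 1073.25 = 0.0886
  black long-haired: (358 − 357.75)² / 357.75 = 0.0002
  brown short-haired: (350 − 357.75)² / 357.75 = 0.1679
  brown long-haired: (117 − 119.25)² / 119.25 = 0.0425
χ² = 0.0886 + 0.0002 + 0.1679 + 0.0425 = 0.2992 ≈ 0.299

0.299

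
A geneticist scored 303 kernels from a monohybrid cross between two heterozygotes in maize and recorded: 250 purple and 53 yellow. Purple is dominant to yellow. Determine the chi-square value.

9.110

For a monohybrid cross between heterozygotes with complete dominance, the expected phenotypic ratio is 3:1.
Under the 3:1 hypothesis (Σ ratio = 4, N = 303):
  purple: 303 × 3/4 = 227.25
  yellow: 303 × 1/4 = 75.75
χ² = Σ (O − E)² / E
  purple: (250 − 227.25)² / 227.25 = 2.2775
  yellow: (53 − 75.75)² / 75.75 = 6.8325
χ² = 2.2775 + 6.8325 = 9.110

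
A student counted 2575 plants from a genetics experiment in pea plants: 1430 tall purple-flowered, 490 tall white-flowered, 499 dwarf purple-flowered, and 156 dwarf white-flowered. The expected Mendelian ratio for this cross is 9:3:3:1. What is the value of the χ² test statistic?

Under the 9:3:3:1 hypothesis (Σ ratio = 16, N = 2575):
  tall purple-flowered: 2575 × 9/16 = 1448.4375
  tall white-flowered: 2575 × 3/16 = 482.8125
  dwarf purple-flowered: 2575 × 3/16 = 482.8125
  dwarf white-flowered: 2575 × 1/16 = 160.9375
χ² = Σ (O − E)² / E
  tall purple-flowered: (1430 − 1448.4375)² / 1448.4375 = 0.2347
  tall white-flowered: (490 − 482.8125)² / 482.8125 = 0.1070
  dwarf purple-flowered: (499 − 482.8125)² / 482.8125 = 0.5427
  dwarf white-flowered: (156 − 160.9375)² / 160.9375 = 0.1515
χ² = 0.2347 + 0.1070 + 0.5427 + 0.1515 = 1.0359 ≈ 1.036

1.036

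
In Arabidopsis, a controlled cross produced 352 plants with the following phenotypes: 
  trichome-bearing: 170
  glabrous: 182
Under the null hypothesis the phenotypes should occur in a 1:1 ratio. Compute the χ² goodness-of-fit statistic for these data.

0.409

Under the 1:1 hypothesis (Σ ratio = 2, N = 352):
  trichome-bearing: 352 × 1/2 = 176
  glabrous: 352 × 1/2 = 176
χ² = Σ (O − E)² / E
  trichome-bearing: (170 − 176)² / 176 = 0.2045
  glabrous: (182 − 176)² / 176 = 0.2045
χ² = 0.2045 + 0.2045 = 0.409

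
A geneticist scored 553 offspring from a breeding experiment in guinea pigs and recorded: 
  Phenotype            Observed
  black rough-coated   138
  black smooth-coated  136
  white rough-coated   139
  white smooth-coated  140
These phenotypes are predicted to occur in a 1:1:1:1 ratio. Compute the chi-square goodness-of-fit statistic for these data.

The 1:1:1:1 ratio has 4 parts, so with N = 553 the expected counts are:
  black rough-coated: 553 × 1/4 = 138.25
  black smooth-coated: 553 × 1/4 = 138.25
  white rough-coated: 553 × 1/4 = 138.25
  white smooth-coated: 553 × 1/4 = 138.25
χ² = Σ (O − E)² / E
  black rough-coated: (138 − 138.25)² / 138.25 = 0.0005
  black smooth-coated: (136 − 138.25)² / 138.25 = 0.0366
  white rough-coated: (139 − 138.25)² / 138.25 = 0.0041
  white smooth-coated: (140 − 138.25)² / 138.25 = 0.0222
χ² = 0.0005 + 0.0366 + 0.0041 + 0.0222 = 0.0634 ≈ 0.063

0.063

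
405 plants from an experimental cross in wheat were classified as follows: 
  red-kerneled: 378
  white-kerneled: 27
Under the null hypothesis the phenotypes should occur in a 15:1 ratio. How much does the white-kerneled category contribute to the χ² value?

Total ratio parts = 16. Expected numbers out of 405:
  red-kerneled: 405 × 15/16 = 379.6875
  white-kerneled: 405 × 1/16 = 25.3125
Contribution of white-kerneled: (27 − 25.3125)² / 25.3125 = 0.1125

0.113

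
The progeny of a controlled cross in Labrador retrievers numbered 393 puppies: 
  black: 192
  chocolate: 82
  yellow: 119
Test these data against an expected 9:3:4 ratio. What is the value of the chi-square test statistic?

Expected counts for N = 393 under a 9:3:4 ratio (total parts = 16):
  black: 393 × 9/16 = 221.0625
  chocolate: 393 × 3/16 = 73.6875
  yellow: 393 × 4/16 = 98.25
χ² = Σ (O − E)² / E
  black: (192 − 221.0625)² / 221.0625 = 3.8208
  chocolate: (82 − 73.6875)² / 73.6875 = 0.9377
  yellow: (119 − 98.25)² / 98.25 = 4.3823
χ² = 3.8208 + 0.9377 + 4.3823 = 9.1408 ≈ 9.141

9.141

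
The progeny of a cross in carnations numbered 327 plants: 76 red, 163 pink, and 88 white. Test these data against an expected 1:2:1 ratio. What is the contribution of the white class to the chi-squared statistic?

0.478

Under the 1:2:1 hypothesis (Σ ratio = 4, N = 327):
  red: 327 × 1/4 = 81.75
  pink: 327 × 2/4 = 163.5
  white: 327 × 1/4 = 81.75
Contribution of white: (88 − 81.75)² / 81.75 = 0.4778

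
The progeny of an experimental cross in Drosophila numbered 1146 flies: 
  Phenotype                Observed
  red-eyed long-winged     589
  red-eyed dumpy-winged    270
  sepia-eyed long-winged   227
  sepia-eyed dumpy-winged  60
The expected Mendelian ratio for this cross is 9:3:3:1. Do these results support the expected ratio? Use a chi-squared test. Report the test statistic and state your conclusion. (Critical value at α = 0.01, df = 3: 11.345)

21.513; not consistent

The 9:3:3:1 ratio has 16 parts, so with N = 1146 the expected counts are:
  red-eyed long-winged: 1146 × 9/16 = 644.625
  red-eyed dumpy-winged: 1146 × 3/16 = 214.875
  sepia-eyed long-winged: 1146 × 3/16 = 214.875
  sepia-eyed dumpy-winged: 1146 × 1/16 = 71.625
χ² = Σ (O − E)² / E
  red-eyed long-winged: (589 − 644.625)² / 644.625 = 4.7999
  red-eyed dumpy-winged: (270 − 214.875)² / 214.875 = 14.1420
  sepia-eyed long-winged: (227 − 214.875)² / 214.875 = 0.6842
  sepia-eyed dumpy-winged: (60 − 71.625)² / 71.625 = 1.8868
χ² = 4.7999 + 14.1420 + 0.6842 + 1.8868 = 21.5129 ≈ 21.513
Degrees of freedom = 4 − 1 = 3; critical value at α = 0.01 is 11.345.
Since 21.513 > 11.345, we reject the null hypothesis — the data do not fit the 9:3:3:1 ratio.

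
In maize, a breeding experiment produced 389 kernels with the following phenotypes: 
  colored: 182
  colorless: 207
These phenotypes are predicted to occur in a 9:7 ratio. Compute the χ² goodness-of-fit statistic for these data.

Under the 9:7 hypothesis (Σ ratio = 16, N = 389):
  colored: 389 × 9/16 = 218.8125
  colorless: 389 × 7/16 = 170.1875
χ² = Σ (O − E)² / E
  colored: (182 − 218.8125)² / 218.8125 = 6.1932
  colorless: (207 − 170.1875)² / 170.1875 = 7.9627
χ² = 6.1932 + 7.9627 = 14.1559 ≈ 14.156

14.156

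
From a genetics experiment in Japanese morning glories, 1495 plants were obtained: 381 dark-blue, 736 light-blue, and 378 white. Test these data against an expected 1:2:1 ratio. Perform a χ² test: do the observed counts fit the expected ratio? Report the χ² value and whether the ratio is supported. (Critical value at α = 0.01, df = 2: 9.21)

The 1:2:1 ratio has 4 parts, so with N = 1495 the expected counts are:
  dark-blue: 1495 × 1/4 = 373.75
  light-blue: 1495 × 2/4 = 747.5
  white: 1495 × 1/4 = 373.75
χ² = Σ (O − E)² / E
  dark-blue: (381 − 373.75)² / 373.75 = 0.1406
  light-blue: (736 − 747.5)² / 747.5 = 0.1769
  white: (378 − 373.75)² / 373.75 = 0.0483
χ² = 0.1406 + 0.1769 + 0.0483 = 0.3658 ≈ 0.366
Degrees of freedom = 3 − 1 = 2; critical value at α = 0.01 is 9.21.
Since 0.366 < 9.21, we fail to reject the null hypothesis — the data are consistent with the 1:2:1 ratio.

0.366; consistent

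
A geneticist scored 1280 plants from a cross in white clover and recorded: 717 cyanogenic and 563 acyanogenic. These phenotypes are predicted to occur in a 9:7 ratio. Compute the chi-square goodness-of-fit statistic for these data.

0.029

The 9:7 ratio has 16 parts, so with N = 1280 the expected counts are:
  cyanogenic: 1280 × 9/16 = 720
  acyanogenic: 1280 × 7/16 = 560
χ² = Σ (O − E)² / E
  cyanogenic: (717 − 720)² / 720 = 0.0125
  acyanogenic: (563 − 560)² / 560 = 0.0161
χ² = 0.0125 + 0.0161 = 0.0286 ≈ 0.029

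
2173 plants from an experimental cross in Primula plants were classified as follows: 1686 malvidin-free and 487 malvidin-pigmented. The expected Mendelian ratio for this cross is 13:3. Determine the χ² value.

The 13:3 ratio has 16 parts, so with N = 2173 the expected counts are:
  malvidin-free: 2173 × 13/16 = 1765.5625
  malvidin-pigmented: 2173 × 3/16 = 407.4375
χ² = Σ (O − E)² / E
  malvidin-free: (1686 − 1765.5625)² / 1765.5625 = 3.5854
  malvidin-pigmented: (487 − 407.4375)² / 407.4375 = 15.5366
χ² = 3.5854 + 15.5366 = 19.122

19.122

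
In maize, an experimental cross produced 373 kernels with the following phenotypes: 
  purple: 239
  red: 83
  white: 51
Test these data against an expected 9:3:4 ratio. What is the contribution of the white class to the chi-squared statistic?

19.143

Expected counts for N = 373 under a 9:3:4 ratio (total parts = 16):
  purple: 373 × 9/16 = 209.8125
  red: 373 × 3/16 = 69.9375
  white: 373 × 4/16 = 93.25
Contribution of white: (51 − 93.25)² / 93.25 = 19.1428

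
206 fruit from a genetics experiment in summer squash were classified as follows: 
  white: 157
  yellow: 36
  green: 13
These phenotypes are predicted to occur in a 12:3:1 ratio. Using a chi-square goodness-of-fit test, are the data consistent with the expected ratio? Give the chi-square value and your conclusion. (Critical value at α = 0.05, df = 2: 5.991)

0.220; consistent

Total ratio parts = 16. Expected numbers out of 206:
  white: 206 × 12/16 = 154.5
  yellow: 206 × 3/16 = 38.625
  green: 206 × 1/16 = 12.875
χ² = Σ (O − E)² / E
  white: (157 − 154.5)² / 154.5 = 0.0405
  yellow: (36 − 38.625)² / 38.625 = 0.1784
  green: (13 − 12.875)² / 12.875 = 0.0012
χ² = 0.0405 + 0.1784 + 0.0012 = 0.2201 ≈ 0.220
Degrees of freedom = 3 − 1 = 2; critical value at α = 0.05 is 5.991.
Since 0.220 < 5.991, we fail to reject the null hypothesis — the data are consistent with the 12:3:1 ratio.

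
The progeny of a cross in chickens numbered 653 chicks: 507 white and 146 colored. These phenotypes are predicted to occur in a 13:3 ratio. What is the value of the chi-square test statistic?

5.581

Total ratio parts = 16. Expected numbers out of 653:
  white: 653 × 13/16 = 530.5625
  colored: 653 × 3/16 = 122.4375
χ² = Σ (O − E)² / E
  white: (507 − 530.5625)² / 530.5625 = 1.0464
  colored: (146 − 122.4375)² / 122.4375 = 4.5345
χ² = 1.0464 + 4.5345 = 5.5809 ≈ 5.581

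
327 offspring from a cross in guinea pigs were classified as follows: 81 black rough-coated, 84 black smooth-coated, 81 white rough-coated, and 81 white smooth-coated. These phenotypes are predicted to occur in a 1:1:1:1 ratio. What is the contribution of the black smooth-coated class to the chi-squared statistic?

The 1:1:1:1 ratio has 4 parts, so with N = 327 the expected counts are:
  black rough-coated: 327 × 1/4 = 81.75
  black smooth-coated: 327 × 1/4 = 81.75
  white rough-coated: 327 × 1/4 = 81.75
  white smooth-coated: 327 × 1/4 = 81.75
Contribution of black smooth-coated: (84 − 81.75)² / 81.75 = 0.0619

0.062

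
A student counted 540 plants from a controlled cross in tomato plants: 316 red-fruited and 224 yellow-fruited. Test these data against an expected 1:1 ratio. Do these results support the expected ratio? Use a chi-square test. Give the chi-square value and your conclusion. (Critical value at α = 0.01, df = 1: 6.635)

Total ratio parts = 2. Expected numbers out of 540:
  red-fruited: 540 × 1/2 = 270
  yellow-fruited: 540 × 1/2 = 270
χ² = Σ (O − E)² / E
  red-fruited: (316 − 270)² / 270 = 7.8370
  yellow-fruited: (224 − 270)² / 270 = 7.8370
χ² = 7.8370 + 7.8370 = 15.674
Degrees of freedom = 2 − 1 = 1; critical value at α = 0.01 is 6.635.
Since 15.674 > 6.635, we reject the null hypothesis — the data do not fit the 1:1 ratio.

15.674; not consistent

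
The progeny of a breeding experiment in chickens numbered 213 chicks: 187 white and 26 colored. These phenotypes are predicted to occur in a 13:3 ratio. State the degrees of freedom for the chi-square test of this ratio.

A goodness-of-fit test with 2 phenotype classes has df = 2 − 1 = 1.

1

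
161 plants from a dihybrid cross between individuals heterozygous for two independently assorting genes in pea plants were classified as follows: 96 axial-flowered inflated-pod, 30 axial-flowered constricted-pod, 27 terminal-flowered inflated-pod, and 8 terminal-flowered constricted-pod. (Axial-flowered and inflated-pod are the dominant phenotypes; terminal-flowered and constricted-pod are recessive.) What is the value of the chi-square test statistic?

A dihybrid F₂ with independent assortment and complete dominance at both loci gives a 9:3:3:1 phenotypic ratio.
The 9:3:3:1 ratio has 16 parts, so with N = 161 the expected counts are:
  axial-flowered inflated-pod: 161 × 9/16 = 90.5625
  axial-flowered constricted-pod: 161 × 3/16 = 30.1875
  terminal-flowered inflated-pod: 161 × 3/16 = 30.1875
  terminal-flowered constricted-pod: 161 × 1/16 = 10.0625
χ² = Σ (O − E)² / E
  axial-flowered inflated-pod: (96 − 90.5625)² / 90.5625 = 0.3265
  axial-flowered constricted-pod: (30 − 30.1875)² / 30.1875 = 0.0012
  terminal-flowered inflated-pod: (27 − 30.1875)² / 30.1875 = 0.3366
  terminal-flowered constricted-pod: (8 − 10.0625)² / 10.0625 = 0.4227
χ² = 0.3265 + 0.0012 + 0.3366 + 0.4227 = 1.087

1.087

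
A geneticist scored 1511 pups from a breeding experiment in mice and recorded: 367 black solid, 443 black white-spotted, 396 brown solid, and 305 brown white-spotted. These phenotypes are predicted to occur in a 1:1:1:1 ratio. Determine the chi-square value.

Under the 1:1:1:1 hypothesis (Σ ratio = 4, N = 1511):
  black solid: 1511 × 1/4 = 377.75
  black white-spotted: 1511 × 1/4 = 377.75
  brown solid: 1511 × 1/4 = 377.75
  brown white-spotted: 1511 × 1/4 = 377.75
χ² = Σ (O − E)² / E
  black solid: (367 − 377.75)² / 377.75 = 0.3059
  black white-spotted: (443 − 377.75)² / 377.75 = 11.2708
  brown solid: (396 − 377.75)² / 377.75 = 0.8817
  brown white-spotted: (305 − 377.75)² / 377.75 = 14.0108
χ² = 0.3059 + 11.2708 + 0.8817 + 14.0108 = 26.4692 ≈ 26.469

26.469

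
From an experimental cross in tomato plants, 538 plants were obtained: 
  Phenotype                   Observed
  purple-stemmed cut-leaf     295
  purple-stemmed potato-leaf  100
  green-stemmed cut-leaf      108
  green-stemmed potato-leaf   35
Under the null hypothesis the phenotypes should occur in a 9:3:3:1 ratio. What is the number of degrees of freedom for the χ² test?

3

A goodness-of-fit test with 4 phenotype classes has df = 4 − 1 = 3.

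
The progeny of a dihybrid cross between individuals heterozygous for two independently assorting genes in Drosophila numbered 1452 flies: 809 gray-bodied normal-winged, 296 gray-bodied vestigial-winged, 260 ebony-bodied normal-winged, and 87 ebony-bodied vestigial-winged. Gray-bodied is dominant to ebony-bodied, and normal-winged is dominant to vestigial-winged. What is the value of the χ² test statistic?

2.852

A dihybrid F₂ with independent assortment and complete dominance at both loci gives a 9:3:3:1 phenotypic ratio.
Under the 9:3:3:1 hypothesis (Σ ratio = 16, N = 1452):
  gray-bodied normal-winged: 1452 × 9/16 = 816.75
  gray-bodied vestigial-winged: 1452 × 3/16 = 272.25
  ebony-bodied normal-winged: 1452 × 3/16 = 272.25
  ebony-bodied vestigial-winged: 1452 × 1/16 = 90.75
χ² = Σ (O − E)² / E
  gray-bodied normal-winged: (809 − 816.75)² / 816.75 = 0.0735
  gray-bodied vestigial-winged: (296 − 272.25)² / 272.25 = 2.0719
  ebony-bodied normal-winged: (260 − 272.25)² / 272.25 = 0.5512
  ebony-bodied vestigial-winged: (87 − 90.75)² / 90.75 = 0.1550
χ² = 0.0735 + 2.0719 + 0.5512 + 0.1550 = 2.8516 ≈ 2.852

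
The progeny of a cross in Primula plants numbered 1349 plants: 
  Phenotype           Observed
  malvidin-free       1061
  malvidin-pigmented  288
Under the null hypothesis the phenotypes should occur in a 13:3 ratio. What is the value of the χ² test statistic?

The 13:3 ratio has 16 parts, so with N = 1349 the expected counts are:
  malvidin-free: 1349 × 13/16 = 1096.0625
  malvidin-pigmented: 1349 × 3/16 = 252.9375
χ² = Σ (O − E)² / E
  malvidin-free: (1061 − 1096.0625)² / 1096.0625 = 1.1216
  malvidin-pigmented: (288 − 252.9375)² / 252.9375 = 4.8604
χ² = 1.1216 + 4.8604 = 5.982

5.982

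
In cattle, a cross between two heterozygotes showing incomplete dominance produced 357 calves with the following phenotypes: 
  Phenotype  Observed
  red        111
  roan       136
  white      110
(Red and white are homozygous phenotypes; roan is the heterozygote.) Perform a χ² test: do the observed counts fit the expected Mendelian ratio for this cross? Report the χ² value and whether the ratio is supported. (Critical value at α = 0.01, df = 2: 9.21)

With incomplete dominance, a heterozygote × heterozygote cross gives a 1:2:1 phenotypic ratio.
Total ratio parts = 4. Expected numbers out of 357:
  red: 357 × 1/4 = 89.25
  roan: 357 × 2/4 = 178.5
  white: 357 × 1/4 = 89.25
χ² = Σ (O − E)² / E
  red: (111 − 89.25)² / 89.25 = 5.3004
  roan: (136 − 178.5)² / 178.5 = 10.1190
  white: (110 − 89.25)² / 89.25 = 4.8242
χ² = 5.3004 + 10.1190 + 4.8242 = 20.2436 ≈ 20.244
Degrees of freedom = 3 − 1 = 2; critical value at α = 0.01 is 9.21.
Since 20.244 > 9.21, we reject the null hypothesis — the data do not fit the 1:2:1 ratio.

20.244; not consistent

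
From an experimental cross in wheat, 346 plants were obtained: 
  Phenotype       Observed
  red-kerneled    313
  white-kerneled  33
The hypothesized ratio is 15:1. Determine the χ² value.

Under the 15:1 hypothesis (Σ ratio = 16, N = 346):
  red-kerneled: 346 × 15/16 = 324.375
  white-kerneled: 346 × 1/16 = 21.625
χ² = Σ (O − E)² / E
  red-kerneled: (313 − 324.375)² / 324.375 = 0.3989
  white-kerneled: (33 − 21.625)² / 21.625 = 5.9834
χ² = 0.3989 + 5.9834 = 6.3823 ≈ 6.382

6.382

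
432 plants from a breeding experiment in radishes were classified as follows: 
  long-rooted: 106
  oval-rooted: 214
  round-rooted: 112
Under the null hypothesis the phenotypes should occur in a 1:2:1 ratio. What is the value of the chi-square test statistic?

The 1:2:1 ratio has 4 parts, so with N = 432 the expected counts are:
  long-rooted: 432 × 1/4 = 108
  oval-rooted: 432 × 2/4 = 216
  round-rooted: 432 × 1/4 = 108
χ² = Σ (O − E)² / E
  long-rooted: (106 − 108)² / 108 = 0.0370
  oval-rooted: (214 − 216)² / 216 = 0.0185
  round-rooted: (112 − 108)² / 108 = 0.1481
χ² = 0.0370 + 0.0185 + 0.1481 = 0.2036 ≈ 0.204

0.204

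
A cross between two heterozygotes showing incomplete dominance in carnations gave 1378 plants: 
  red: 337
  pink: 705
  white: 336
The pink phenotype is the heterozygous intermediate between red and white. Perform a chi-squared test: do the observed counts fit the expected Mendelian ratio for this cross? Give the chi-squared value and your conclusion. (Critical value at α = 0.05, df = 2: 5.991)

With incomplete dominance, a heterozygote × heterozygote cross gives a 1:2:1 phenotypic ratio.
Under the 1:2:1 hypothesis (Σ ratio = 4, N = 1378):
  red: 1378 × 1/4 = 344.5
  pink: 1378 × 2/4 = 689
  white: 1378 × 1/4 = 344.5
χ² = Σ (O − E)² / E
  red: (337 − 344.5)² / 344.5 = 0.1633
  pink: (705 − 689)² / 689 = 0.3716
  white: (336 − 344.5)² / 344.5 = 0.2097
χ² = 0.1633 + 0.3716 + 0.2097 = 0.7446 ≈ 0.745
Degrees of freedom = 3 − 1 = 2; critical value at α = 0.05 is 5.991.
Since 0.745 < 5.991, we fail to reject the null hypothesis — the data are consistent with the 1:2:1 ratio.

0.745; consistent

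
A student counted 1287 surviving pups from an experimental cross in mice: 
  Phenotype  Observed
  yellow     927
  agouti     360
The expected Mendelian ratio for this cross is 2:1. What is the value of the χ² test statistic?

Total ratio parts = 3. Expected numbers out of 1287:
  yellow: 1287 × 2/3 = 858
  agouti: 1287 × 1/3 = 429
χ² = Σ (O − E)² / E
  yellow: (927 − 858)² / 858 = 5.5490
  agouti: (360 − 429)² / 429 = 11.0979
χ² = 5.5490 + 11.0979 = 16.6469 ≈ 16.647

16.647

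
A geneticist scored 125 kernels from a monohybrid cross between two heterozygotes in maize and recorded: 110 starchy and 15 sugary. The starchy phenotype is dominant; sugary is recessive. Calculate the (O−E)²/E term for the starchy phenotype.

2.817

For a monohybrid cross between heterozygotes with complete dominance, the expected phenotypic ratio is 3:1.
The 3:1 ratio has 4 parts, so with N = 125 the expected counts are:
  starchy: 125 × 3/4 = 93.75
  sugary: 125 × 1/4 = 31.25
Contribution of starchy: (110 − 93.75)² / 93.75 = 2.8167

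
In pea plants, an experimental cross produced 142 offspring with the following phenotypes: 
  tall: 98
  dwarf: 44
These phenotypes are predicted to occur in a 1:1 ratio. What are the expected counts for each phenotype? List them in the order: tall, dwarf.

The 1:1 ratio has 2 parts, so with N = 142 the expected counts are:
  tall: 142 × 1/2 = 71
  dwarf: 142 × 1/2 = 71

71, 71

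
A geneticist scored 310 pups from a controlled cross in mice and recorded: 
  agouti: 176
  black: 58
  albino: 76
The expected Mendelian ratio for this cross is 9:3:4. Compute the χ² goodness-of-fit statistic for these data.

0.044

The 9:3:4 ratio has 16 parts, so with N = 310 the expected counts are:
  agouti: 310 × 9/16 = 174.375
  black: 310 × 3/16 = 58.125
  albino: 310 × 4/16 = 77.5
χ² = Σ (O − E)² / E
  agouti: (176 − 174.375)² / 174.375 = 0.0151
  black: (58 − 58.125)² / 58.125 = 0.0003
  albino: (76 − 77.5)² / 77.5 = 0.0290
χ² = 0.0151 + 0.0003 + 0.0290 = 0.0444 ≈ 0.044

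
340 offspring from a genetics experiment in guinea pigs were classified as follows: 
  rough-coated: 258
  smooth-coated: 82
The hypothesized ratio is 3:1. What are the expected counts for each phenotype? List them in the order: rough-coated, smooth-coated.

255, 85

Total ratio parts = 4. Expected numbers out of 340:
  rough-coated: 340 × 3/4 = 255
  smooth-coated: 340 × 1/4 = 85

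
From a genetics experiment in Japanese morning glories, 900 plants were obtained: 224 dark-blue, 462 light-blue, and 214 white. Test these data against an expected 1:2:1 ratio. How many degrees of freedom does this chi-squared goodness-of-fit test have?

A goodness-of-fit test with 3 phenotype classes has df = 3 − 1 = 2.

2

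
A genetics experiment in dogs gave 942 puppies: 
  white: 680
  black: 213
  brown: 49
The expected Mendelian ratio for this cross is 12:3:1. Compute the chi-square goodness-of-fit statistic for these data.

Total ratio parts = 16. Expected numbers out of 942:
  white: 942 × 12/16 = 706.5
  black: 942 × 3/16 = 176.625
  brown: 942 × 1/16 = 58.875
χ² = Σ (O − E)² / E
  white: (680 − 706.5)² / 706.5 = 0.9940
  black: (213 − 176.625)² / 176.625 = 7.4912
  brown: (49 − 58.875)² / 58.875 = 1.6563
χ² = 0.9940 + 7.4912 + 1.6563 = 10.1415 ≈ 10.142

10.142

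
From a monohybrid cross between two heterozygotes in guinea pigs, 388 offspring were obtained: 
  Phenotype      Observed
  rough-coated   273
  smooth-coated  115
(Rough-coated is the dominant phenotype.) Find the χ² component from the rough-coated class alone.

1.113

For a monohybrid cross between heterozygotes with complete dominance, the expected phenotypic ratio is 3:1.
The 3:1 ratio has 4 parts, so with N = 388 the expected counts are:
  rough-coated: 388 × 3/4 = 291
  smooth-coated: 388 × 1/4 = 97
Contribution of rough-coated: (273 − 291)² / 291 = 1.1134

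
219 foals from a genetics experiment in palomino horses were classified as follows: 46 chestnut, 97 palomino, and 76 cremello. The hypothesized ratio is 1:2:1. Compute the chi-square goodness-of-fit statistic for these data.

Total ratio parts = 4. Expected numbers out of 219:
  chestnut: 219 × 1/4 = 54.75
  palomino: 219 × 2/4 = 109.5
  cremello: 219 × 1/4 = 54.75
χ² = Σ (O − E)² / E
  chestnut: (46 − 54.75)² / 54.75 = 1.3984
  palomino: (97 − 109.5)² / 109.5 = 1.4269
  cremello: (76 − 54.75)² / 54.75 = 8.2477
χ² = 1.3984 + 1.4269 + 8.2477 = 11.073

11.073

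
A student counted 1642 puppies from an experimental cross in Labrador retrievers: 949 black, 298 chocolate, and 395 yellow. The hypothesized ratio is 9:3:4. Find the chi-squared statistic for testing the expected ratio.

1.599

Under the 9:3:4 hypothesis (Σ ratio = 16, N = 1642):
  black: 1642 × 9/16 = 923.625
  chocolate: 1642 × 3/16 = 307.875
  yellow: 1642 × 4/16 = 410.5
χ² = Σ (O − E)² / E
  black: (949 − 923.625)² / 923.625 = 0.6971
  chocolate: (298 − 307.875)² / 307.875 = 0.3167
  yellow: (395 − 410.5)² / 410.5 = 0.5853
χ² = 0.6971 + 0.3167 + 0.5853 = 1.5991 ≈ 1.599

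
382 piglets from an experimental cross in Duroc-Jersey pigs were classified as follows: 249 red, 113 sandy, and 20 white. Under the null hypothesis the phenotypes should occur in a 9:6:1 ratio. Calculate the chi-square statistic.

12.436

The 9:6:1 ratio has 16 parts, so with N = 382 the expected counts are:
  red: 382 × 9/16 = 214.875
  sandy: 382 × 6/16 = 143.25
  white: 382 × 1/16 = 23.875
χ² = Σ (O − E)² / E
  red: (249 − 214.875)² / 214.875 = 5.4195
  sandy: (113 − 143.25)² / 143.25 = 6.3879
  white: (20 − 23.875)² / 23.875 = 0.6289
χ² = 5.4195 + 6.3879 + 0.6289 = 12.4363 ≈ 12.436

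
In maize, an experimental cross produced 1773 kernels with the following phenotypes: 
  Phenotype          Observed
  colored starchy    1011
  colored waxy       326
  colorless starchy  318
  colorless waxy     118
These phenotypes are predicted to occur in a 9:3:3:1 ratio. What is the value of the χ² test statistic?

1.406

Under the 9:3:3:1 hypothesis (Σ ratio = 16, N = 1773):
  colored starchy: 1773 × 9/16 = 997.3125
  colored waxy: 1773 × 3/16 = 332.4375
  colorless starchy: 1773 × 3/16 = 332.4375
  colorless waxy: 1773 × 1/16 = 110.8125
χ² = Σ (O − E)² / E
  colored starchy: (1011 − 997.3125)² / 997.3125 = 0.1879
  colored waxy: (326 − 332.4375)² / 332.4375 = 0.1247
  colorless starchy: (318 − 332.4375)² / 332.4375 = 0.6270
  colorless waxy: (118 − 110.8125)² / 110.8125 = 0.4662
χ² = 0.1879 + 0.1247 + 0.6270 + 0.4662 = 1.4058 ≈ 1.406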